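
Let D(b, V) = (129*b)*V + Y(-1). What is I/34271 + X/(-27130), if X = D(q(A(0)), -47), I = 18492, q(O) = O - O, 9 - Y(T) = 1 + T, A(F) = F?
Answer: 501379521/929772230 ≈ 0.53925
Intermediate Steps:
Y(T) = 8 - T (Y(T) = 9 - (1 + T) = 9 + (-1 - T) = 8 - T)
q(O) = 0
D(b, V) = 9 + 129*V*b (D(b, V) = (129*b)*V + (8 - 1*(-1)) = 129*V*b + (8 + 1) = 129*V*b + 9 = 9 + 129*V*b)
X = 9 (X = 9 + 129*(-47)*0 = 9 + 0 = 9)
I/34271 + X/(-27130) = 18492/34271 + 9/(-27130) = 18492*(1/34271) + 9*(-1/27130) = 18492/34271 - 9/27130 = 501379521/929772230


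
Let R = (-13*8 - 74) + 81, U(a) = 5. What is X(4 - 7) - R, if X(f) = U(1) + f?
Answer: 99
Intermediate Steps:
X(f) = 5 + f
R = -97 (R = (-104 - 74) + 81 = -178 + 81 = -97)
X(4 - 7) - R = (5 + (4 - 7)) - 1*(-97) = (5 - 3) + 97 = 2 + 97 = 99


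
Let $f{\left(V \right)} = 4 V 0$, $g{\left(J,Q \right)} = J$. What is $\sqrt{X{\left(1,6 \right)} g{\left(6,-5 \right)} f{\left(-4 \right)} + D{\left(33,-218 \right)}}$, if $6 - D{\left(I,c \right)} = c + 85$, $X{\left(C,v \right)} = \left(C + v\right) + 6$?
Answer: $\sqrt{139} \approx 11.79$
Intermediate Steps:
$X{\left(C,v \right)} = 6 + C + v$
$f{\left(V \right)} = 0$
$D{\left(I,c \right)} = -79 - c$ ($D{\left(I,c \right)} = 6 - \left(c + 85\right) = 6 - \left(85 + c\right) = -79 - c$)
$\sqrt{X{\left(1,6 \right)} g{\left(6,-5 \right)} f{\left(-4 \right)} + D{\left(33,-218 \right)}} = \sqrt{\left(6 + 1 + 6\right) 6 \cdot 0 - -139} = \sqrt{13 \cdot 6 \cdot 0 + \left(-79 + 218\right)} = \sqrt{78 \cdot 0 + 139} = \sqrt{0 + 139} = \sqrt{139}$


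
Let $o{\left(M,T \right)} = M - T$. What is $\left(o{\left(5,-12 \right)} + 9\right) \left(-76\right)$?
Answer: $-1976$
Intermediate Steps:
$\left(o{\left(5,-12 \right)} + 9\right) \left(-76\right) = \left(\left(5 - -12\right) + 9\right) \left(-76\right) = \left(\left(5 + 12\right) + 9\right) \left(-76\right) = \left(17 + 9\right) \left(-76\right) = 26 \left(-76\right) = -1976$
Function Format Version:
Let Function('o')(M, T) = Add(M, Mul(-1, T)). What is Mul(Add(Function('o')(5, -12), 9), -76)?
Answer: -1976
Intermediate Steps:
Mul(Add(Function('o')(5, -12), 9), -76) = Mul(Add(Add(5, Mul(-1, -12)), 9), -76) = Mul(Add(Add(5, 12), 9), -76) = Mul(Add(17, 9), -76) = Mul(26, -76) = -1976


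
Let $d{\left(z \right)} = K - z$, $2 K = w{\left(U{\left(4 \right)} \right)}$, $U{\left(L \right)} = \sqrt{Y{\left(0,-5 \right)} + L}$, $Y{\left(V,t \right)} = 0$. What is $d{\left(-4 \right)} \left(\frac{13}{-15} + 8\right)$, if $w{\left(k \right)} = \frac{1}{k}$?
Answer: $\frac{1819}{60} \approx 30.317$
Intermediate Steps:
$U{\left(L \right)} = \sqrt{L}$ ($U{\left(L \right)} = \sqrt{0 + L} = \sqrt{L}$)
$K = \frac{1}{4}$ ($K = \frac{1}{2 \sqrt{4}} = \frac{1}{2 \cdot 2} = \frac{1}{2} \cdot \frac{1}{2} = \frac{1}{4} \approx 0.25$)
$d{\left(z \right)} = \frac{1}{4} - z$
$d{\left(-4 \right)} \left(\frac{13}{-15} + 8\right) = \left(\frac{1}{4} - -4\right) \left(\frac{13}{-15} + 8\right) = \left(\frac{1}{4} + 4\right) \left(13 \left(- \frac{1}{15}\right) + 8\right) = \frac{17 \left(- \frac{13}{15} + 8\right)}{4} = \frac{17}{4} \cdot \frac{107}{15} = \frac{1819}{60}$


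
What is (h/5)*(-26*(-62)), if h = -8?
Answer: -12896/5 ≈ -2579.2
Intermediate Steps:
(h/5)*(-26*(-62)) = (-8/5)*(-26*(-62)) = -8*⅕*1612 = -8/5*1612 = -12896/5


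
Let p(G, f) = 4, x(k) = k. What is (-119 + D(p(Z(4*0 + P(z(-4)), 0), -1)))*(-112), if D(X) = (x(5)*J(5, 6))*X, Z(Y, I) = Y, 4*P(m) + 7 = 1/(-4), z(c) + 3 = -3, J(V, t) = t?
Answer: -112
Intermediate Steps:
z(c) = -6 (z(c) = -3 - 3 = -6)
P(m) = -29/16 (P(m) = -7/4 + (1/4)/(-4) = -7/4 + (1/4)*(-1/4) = -7/4 - 1/16 = -29/16)
D(X) = 30*X (D(X) = (5*6)*X = 30*X)
(-119 + D(p(Z(4*0 + P(z(-4)), 0), -1)))*(-112) = (-119 + 30*4)*(-112) = (-119 + 120)*(-112) = 1*(-112) = -112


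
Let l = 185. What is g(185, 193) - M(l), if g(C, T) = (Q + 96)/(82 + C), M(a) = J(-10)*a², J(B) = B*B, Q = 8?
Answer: -913807396/267 ≈ -3.4225e+6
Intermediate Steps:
J(B) = B²
M(a) = 100*a² (M(a) = (-10)²*a² = 100*a²)
g(C, T) = 104/(82 + C) (g(C, T) = (8 + 96)/(82 + C) = 104/(82 + C))
g(185, 193) - M(l) = 104/(82 + 185) - 100*185² = 104/267 - 100*34225 = 104*(1/267) - 1*3422500 = 104/267 - 3422500 = -913807396/267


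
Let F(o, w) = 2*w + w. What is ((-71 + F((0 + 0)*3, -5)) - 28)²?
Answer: 12996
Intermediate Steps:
F(o, w) = 3*w
((-71 + F((0 + 0)*3, -5)) - 28)² = ((-71 + 3*(-5)) - 28)² = ((-71 - 15) - 28)² = (-86 - 28)² = (-114)² = 12996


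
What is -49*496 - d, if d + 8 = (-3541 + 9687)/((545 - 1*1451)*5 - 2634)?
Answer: -87025199/3582 ≈ -24295.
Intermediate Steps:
d = -31729/3582 (d = -8 + (-3541 + 9687)/((545 - 1*1451)*5 - 2634) = -8 + 6146/((545 - 1451)*5 - 2634) = -8 + 6146/(-906*5 - 2634) = -8 + 6146/(-4530 - 2634) = -8 + 6146/(-7164) = -8 + 6146*(-1/7164) = -8 - 3073/3582 = -31729/3582 ≈ -8.8579)
-49*496 - d = -49*496 - 1*(-31729/3582) = -24304 + 31729/3582 = -87025199/3582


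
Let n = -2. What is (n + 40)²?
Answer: 1444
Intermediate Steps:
(n + 40)² = (-2 + 40)² = 38² = 1444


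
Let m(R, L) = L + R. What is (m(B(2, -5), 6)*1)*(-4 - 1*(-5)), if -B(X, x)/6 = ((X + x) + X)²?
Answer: 0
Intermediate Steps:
B(X, x) = -6*(x + 2*X)² (B(X, x) = -6*((X + x) + X)² = -6*(x + 2*X)²)
(m(B(2, -5), 6)*1)*(-4 - 1*(-5)) = ((6 - 6*(-5 + 2*2)²)*1)*(-4 - 1*(-5)) = ((6 - 6*(-5 + 4)²)*1)*(-4 + 5) = ((6 - 6*(-1)²)*1)*1 = ((6 - 6*1)*1)*1 = ((6 - 6)*1)*1 = (0*1)*1 = 0*1 = 0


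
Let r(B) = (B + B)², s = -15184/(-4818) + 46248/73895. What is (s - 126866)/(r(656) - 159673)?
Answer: -309357970046/3808189391985 ≈ -0.081235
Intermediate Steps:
s = 9211264/2438535 (s = -15184*(-1/4818) + 46248*(1/73895) = 104/33 + 46248/73895 = 9211264/2438535 ≈ 3.7774)
r(B) = 4*B² (r(B) = (2*B)² = 4*B²)
(s - 126866)/(r(656) - 159673) = (9211264/2438535 - 126866)/(4*656² - 159673) = -309357970046/(2438535*(4*430336 - 159673)) = -309357970046/(2438535*(1721344 - 159673)) = -309357970046/2438535/1561671 = -309357970046/2438535*1/1561671 = -309357970046/3808189391985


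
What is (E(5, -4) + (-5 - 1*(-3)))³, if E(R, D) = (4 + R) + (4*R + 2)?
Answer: 24389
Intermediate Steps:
E(R, D) = 6 + 5*R (E(R, D) = (4 + R) + (2 + 4*R) = 6 + 5*R)
(E(5, -4) + (-5 - 1*(-3)))³ = ((6 + 5*5) + (-5 - 1*(-3)))³ = ((6 + 25) + (-5 + 3))³ = (31 - 2)³ = 29³ = 24389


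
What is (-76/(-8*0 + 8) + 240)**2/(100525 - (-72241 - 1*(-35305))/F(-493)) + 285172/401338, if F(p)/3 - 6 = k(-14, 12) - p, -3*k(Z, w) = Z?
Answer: 151091159228123/121950734044636 ≈ 1.2390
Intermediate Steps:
k(Z, w) = -Z/3
F(p) = 32 - 3*p (F(p) = 18 + 3*(-1/3*(-14) - p) = 18 + 3*(14/3 - p) = 18 + (14 - 3*p) = 32 - 3*p)
(-76/(-8*0 + 8) + 240)**2/(100525 - (-72241 - 1*(-35305))/F(-493)) + 285172/401338 = (-76/(-8*0 + 8) + 240)**2/(100525 - (-72241 - 1*(-35305))/(32 - 3*(-493))) + 285172/401338 = (-76/(0 + 8) + 240)**2/(100525 - (-72241 + 35305)/(32 + 1479)) + 285172*(1/401338) = (-76/8 + 240)**2/(100525 - (-36936)/1511) + 142586/200669 = (-76*1/8 + 240)**2/(100525 - (-36936)/1511) + 142586/200669 = (-19/2 + 240)**2/(100525 - 1*(-36936/1511)) + 142586/200669 = (461/2)**2/(100525 + 36936/1511) + 142586/200669 = 212521/(4*(151930211/1511)) + 142586/200669 = (212521/4)*(1511/151930211) + 142586/200669 = 321119231/607720844 + 142586/200669 = 151091159228123/121950734044636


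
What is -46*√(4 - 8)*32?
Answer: -2944*I ≈ -2944.0*I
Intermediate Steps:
-46*√(4 - 8)*32 = -92*I*32 = -2944*I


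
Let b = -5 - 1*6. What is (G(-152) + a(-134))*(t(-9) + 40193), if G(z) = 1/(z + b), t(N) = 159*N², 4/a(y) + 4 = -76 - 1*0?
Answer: -2428044/815 ≈ -2979.2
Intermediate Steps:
a(y) = -1/20 (a(y) = 4/(-4 + (-76 - 1*0)) = 4/(-4 + (-76 + 0)) = 4/(-4 - 76) = 4/(-80) = 4*(-1/80) = -1/20)
b = -11 (b = -5 - 6 = -11)
G(z) = 1/(-11 + z) (G(z) = 1/(z - 11) = 1/(-11 + z))
(G(-152) + a(-134))*(t(-9) + 40193) = (1/(-11 - 152) - 1/20)*(159*(-9)² + 40193) = (1/(-163) - 1/20)*(159*81 + 40193) = (-1/163 - 1/20)*(12879 + 40193) = -183/3260*53072 = -2428044/815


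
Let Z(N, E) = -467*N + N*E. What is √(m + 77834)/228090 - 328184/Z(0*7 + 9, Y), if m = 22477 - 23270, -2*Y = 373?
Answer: 656368/11763 + √77041/228090 ≈ 55.801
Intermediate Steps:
Y = -373/2 (Y = -½*373 = -373/2 ≈ -186.50)
m = -793
Z(N, E) = -467*N + E*N
√(m + 77834)/228090 - 328184/Z(0*7 + 9, Y) = √(-793 + 77834)/228090 - 328184*1/((-467 - 373/2)*(0*7 + 9)) = √77041*(1/228090) - 328184*(-2/(1307*(0 + 9))) = √77041/228090 - 328184/(9*(-1307/2)) = √77041/228090 - 328184/(-11763/2) = √77041/228090 - 328184*(-2/11763) = √77041/228090 + 656368/11763 = 656368/11763 + √77041/228090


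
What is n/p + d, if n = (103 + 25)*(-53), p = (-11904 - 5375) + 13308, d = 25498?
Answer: 101259342/3971 ≈ 25500.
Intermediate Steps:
p = -3971 (p = -17279 + 13308 = -3971)
n = -6784 (n = 128*(-53) = -6784)
n/p + d = -6784/(-3971) + 25498 = -6784*(-1/3971) + 25498 = 6784/3971 + 25498 = 101259342/3971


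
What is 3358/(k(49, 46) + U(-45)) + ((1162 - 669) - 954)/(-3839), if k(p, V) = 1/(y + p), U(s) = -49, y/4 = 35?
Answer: -1216099279/17774570 ≈ -68.418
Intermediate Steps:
y = 140 (y = 4*35 = 140)
k(p, V) = 1/(140 + p)
3358/(k(49, 46) + U(-45)) + ((1162 - 669) - 954)/(-3839) = 3358/(1/(140 + 49) - 49) + ((1162 - 669) - 954)/(-3839) = 3358/(1/189 - 49) + (493 - 954)*(-1/3839) = 3358/(1/189 - 49) - 461*(-1/3839) = 3358/(-9260/189) + 461/3839 = 3358*(-189/9260) + 461/3839 = -317331/4630 + 461/3839 = -1216099279/17774570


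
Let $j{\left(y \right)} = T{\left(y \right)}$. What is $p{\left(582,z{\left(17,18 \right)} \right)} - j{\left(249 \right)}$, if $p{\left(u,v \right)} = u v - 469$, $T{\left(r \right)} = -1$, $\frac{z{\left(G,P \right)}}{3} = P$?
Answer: $30960$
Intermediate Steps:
$z{\left(G,P \right)} = 3 P$
$p{\left(u,v \right)} = -469 + u v$
$j{\left(y \right)} = -1$
$p{\left(582,z{\left(17,18 \right)} \right)} - j{\left(249 \right)} = \left(-469 + 582 \cdot 3 \cdot 18\right) - -1 = \left(-469 + 582 \cdot 54\right) + 1 = \left(-469 + 31428\right) + 1 = 30959 + 1 = 30960$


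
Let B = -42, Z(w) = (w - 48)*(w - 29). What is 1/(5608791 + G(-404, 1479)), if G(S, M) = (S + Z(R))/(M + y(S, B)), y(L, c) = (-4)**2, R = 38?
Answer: 115/645010927 ≈ 1.7829e-7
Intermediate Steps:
Z(w) = (-48 + w)*(-29 + w)
y(L, c) = 16
G(S, M) = (-90 + S)/(16 + M) (G(S, M) = (S + (1392 + 38**2 - 77*38))/(M + 16) = (S + (1392 + 1444 - 2926))/(16 + M) = (S - 90)/(16 + M) = (-90 + S)/(16 + M))
1/(5608791 + G(-404, 1479)) = 1/(5608791 + (-90 - 404)/(16 + 1479)) = 1/(5608791 - 494/1495) = 1/(5608791 + (1/1495)*(-494)) = 1/(5608791 - 38/115) = 1/(645010927/115) = 115/645010927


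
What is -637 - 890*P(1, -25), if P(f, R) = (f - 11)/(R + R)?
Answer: -815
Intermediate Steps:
P(f, R) = (-11 + f)/(2*R) (P(f, R) = (-11 + f)/((2*R)) = (-11 + f)*(1/(2*R)) = (-11 + f)/(2*R))
-637 - 890*P(1, -25) = -637 - 445*(-11 + 1)/(-25) = -637 - 445*(-1)*(-10)/25 = -637 - 890*⅕ = -637 - 178 = -815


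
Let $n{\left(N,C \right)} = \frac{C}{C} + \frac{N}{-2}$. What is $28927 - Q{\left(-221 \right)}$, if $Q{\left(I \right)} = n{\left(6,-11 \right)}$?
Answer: $28929$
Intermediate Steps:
$n{\left(N,C \right)} = 1 - \frac{N}{2}$ ($n{\left(N,C \right)} = 1 + N \left(- \frac{1}{2}\right) = 1 - \frac{N}{2}$)
$Q{\left(I \right)} = -2$ ($Q{\left(I \right)} = 1 - 3 = -2$)
$28927 - Q{\left(-221 \right)} = 28927 - -2 = 28927 + 2 = 28929$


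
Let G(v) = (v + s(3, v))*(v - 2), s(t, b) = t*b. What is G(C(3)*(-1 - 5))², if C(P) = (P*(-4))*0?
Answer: 0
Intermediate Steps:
s(t, b) = b*t
C(P) = 0 (C(P) = -4*P*0 = 0)
G(v) = 4*v*(-2 + v) (G(v) = (v + v*3)*(v - 2) = (v + 3*v)*(-2 + v) = (4*v)*(-2 + v) = 4*v*(-2 + v))
G(C(3)*(-1 - 5))² = (4*(0*(-1 - 5))*(-2 + 0*(-1 - 5)))² = (4*(0*(-6))*(-2 + 0*(-6)))² = (4*0*(-2 + 0))² = (4*0*(-2))² = 0² = 0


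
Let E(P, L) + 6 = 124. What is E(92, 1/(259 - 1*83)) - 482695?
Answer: -482577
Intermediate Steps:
E(P, L) = 118 (E(P, L) = -6 + 124 = 118)
E(92, 1/(259 - 1*83)) - 482695 = 118 - 482695 = -482577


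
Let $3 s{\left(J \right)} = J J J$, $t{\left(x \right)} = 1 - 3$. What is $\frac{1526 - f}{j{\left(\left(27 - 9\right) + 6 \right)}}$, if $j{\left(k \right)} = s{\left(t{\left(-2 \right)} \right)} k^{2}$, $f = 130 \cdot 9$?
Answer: $- \frac{89}{384} \approx -0.23177$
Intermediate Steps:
$t{\left(x \right)} = -2$ ($t{\left(x \right)} = 1 - 3 = -2$)
$f = 1170$
$s{\left(J \right)} = \frac{J^{3}}{3}$ ($s{\left(J \right)} = \frac{J J J}{3} = \frac{J^{2} J}{3} = \frac{J^{3}}{3}$)
$j{\left(k \right)} = - \frac{8 k^{2}}{3}$ ($j{\left(k \right)} = \frac{\left(-2\right)^{3}}{3} k^{2} = \frac{1}{3} \left(-8\right) k^{2} = - \frac{8 k^{2}}{3}$)
$\frac{1526 - f}{j{\left(\left(27 - 9\right) + 6 \right)}} = \frac{1526 - 1170}{\left(- \frac{8}{3}\right) \left(\left(27 - 9\right) + 6\right)^{2}} = \frac{1526 - 1170}{\left(- \frac{8}{3}\right) \left(18 + 6\right)^{2}} = \frac{356}{\left(- \frac{8}{3}\right) 24^{2}} = \frac{356}{\left(- \frac{8}{3}\right) 576} = \frac{356}{-1536} = 356 \left(- \frac{1}{1536}\right) = - \frac{89}{384}$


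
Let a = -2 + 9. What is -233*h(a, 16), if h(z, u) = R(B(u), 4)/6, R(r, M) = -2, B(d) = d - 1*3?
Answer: 233/3 ≈ 77.667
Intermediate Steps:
a = 7
B(d) = -3 + d (B(d) = d - 3 = -3 + d)
h(z, u) = -1/3 (h(z, u) = -2/6 = -2*1/6 = -1/3)
-233*h(a, 16) = -233*(-1/3) = 233/3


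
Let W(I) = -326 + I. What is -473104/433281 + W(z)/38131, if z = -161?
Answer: -18250936471/16521437811 ≈ -1.1047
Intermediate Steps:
-473104/433281 + W(z)/38131 = -473104/433281 + (-326 - 161)/38131 = -473104*1/433281 - 487*1/38131 = -473104/433281 - 487/38131 = -18250936471/16521437811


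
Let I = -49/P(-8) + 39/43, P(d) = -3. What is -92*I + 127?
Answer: -188225/129 ≈ -1459.1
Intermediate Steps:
I = 2224/129 (I = -49/(-3) + 39/43 = -49*(-⅓) + 39*(1/43) = 49/3 + 39/43 = 2224/129 ≈ 17.240)
-92*I + 127 = -92*2224/129 + 127 = -204608/129 + 127 = -188225/129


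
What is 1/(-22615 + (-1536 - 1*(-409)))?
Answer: -1/23742 ≈ -4.2119e-5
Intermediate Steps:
1/(-22615 + (-1536 - 1*(-409))) = 1/(-22615 + (-1536 + 409)) = 1/(-22615 - 1127) = 1/(-23742) = -1/23742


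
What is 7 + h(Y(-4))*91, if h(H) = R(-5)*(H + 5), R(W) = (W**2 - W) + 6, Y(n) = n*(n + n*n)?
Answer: -140861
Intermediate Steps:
Y(n) = n*(n + n**2)
R(W) = 6 + W**2 - W
h(H) = 180 + 36*H (h(H) = (6 + (-5)**2 - 1*(-5))*(H + 5) = (6 + 25 + 5)*(5 + H) = 36*(5 + H) = 180 + 36*H)
7 + h(Y(-4))*91 = 7 + (180 + 36*((-4)**2*(1 - 4)))*91 = 7 + (180 + 36*(16*(-3)))*91 = 7 + (180 + 36*(-48))*91 = 7 + (180 - 1728)*91 = 7 - 1548*91 = 7 - 140868 = -140861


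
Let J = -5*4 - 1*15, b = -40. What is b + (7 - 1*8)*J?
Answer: -5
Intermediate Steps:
J = -35 (J = -20 - 15 = -35)
b + (7 - 1*8)*J = -40 + (7 - 1*8)*(-35) = -40 + (7 - 8)*(-35) = -40 - 1*(-35) = -40 + 35 = -5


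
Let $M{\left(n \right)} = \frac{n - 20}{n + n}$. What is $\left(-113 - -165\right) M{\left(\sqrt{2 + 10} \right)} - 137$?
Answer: $-111 - \frac{260 \sqrt{3}}{3} \approx -261.11$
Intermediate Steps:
$M{\left(n \right)} = \frac{-20 + n}{2 n}$
$\left(-113 - -165\right) M{\left(\sqrt{2 + 10} \right)} - 137 = \left(-113 - -165\right) \frac{-20 + \sqrt{2 + 10}}{2 \sqrt{2 + 10}} - 137 = \left(-113 + 165\right) \frac{-20 + \sqrt{12}}{2 \sqrt{12}} - 137 = 52 \frac{-20 + 2 \sqrt{3}}{2 \cdot 2 \sqrt{3}} - 137 = 52 \frac{\frac{\sqrt{3}}{6} \left(-20 + 2 \sqrt{3}\right)}{2} - 137 = 52 \frac{\sqrt{3} \left(-20 + 2 \sqrt{3}\right)}{12} - 137 = \frac{13 \sqrt{3} \left(-20 + 2 \sqrt{3}\right)}{3} - 137 = -137 + \frac{13 \sqrt{3} \left(-20 + 2 \sqrt{3}\right)}{3}$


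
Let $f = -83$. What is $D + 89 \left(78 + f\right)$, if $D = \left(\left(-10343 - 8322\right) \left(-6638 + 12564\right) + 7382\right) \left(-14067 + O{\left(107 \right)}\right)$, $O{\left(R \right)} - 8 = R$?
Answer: $1543110843971$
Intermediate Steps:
$O{\left(R \right)} = 8 + R$
$D = 1543110844416$ ($D = \left(\left(-10343 - 8322\right) \left(-6638 + 12564\right) + 7382\right) \left(-14067 + \left(8 + 107\right)\right) = \left(\left(-18665\right) 5926 + 7382\right) \left(-14067 + 115\right) = \left(-110608790 + 7382\right) \left(-13952\right) = \left(-110601408\right) \left(-13952\right) = 1543110844416$)
$D + 89 \left(78 + f\right) = 1543110844416 + 89 \left(78 - 83\right) = 1543110844416 + 89 \left(-5\right) = 1543110844416 - 445 = 1543110843971$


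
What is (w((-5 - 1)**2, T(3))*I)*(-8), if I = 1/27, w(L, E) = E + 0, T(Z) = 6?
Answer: -16/9 ≈ -1.7778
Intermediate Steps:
w(L, E) = E
I = 1/27 ≈ 0.037037
(w((-5 - 1)**2, T(3))*I)*(-8) = (6*(1/27))*(-8) = (2/9)*(-8) = -16/9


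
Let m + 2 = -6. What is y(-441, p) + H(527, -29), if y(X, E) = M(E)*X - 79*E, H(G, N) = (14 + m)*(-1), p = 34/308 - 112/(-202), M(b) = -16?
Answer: 108838761/15554 ≈ 6997.5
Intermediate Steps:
m = -8 (m = -2 - 6 = -8)
p = 10341/15554 (p = 34*(1/308) - 112*(-1/202) = 17/154 + 56/101 = 10341/15554 ≈ 0.66485)
H(G, N) = -6 (H(G, N) = (14 - 8)*(-1) = 6*(-1) = -6)
y(X, E) = -79*E - 16*X (y(X, E) = -16*X - 79*E = -79*E - 16*X)
y(-441, p) + H(527, -29) = (-79*10341/15554 - 16*(-441)) - 6 = (-816939/15554 + 7056) - 6 = 108932085/15554 - 6 = 108838761/15554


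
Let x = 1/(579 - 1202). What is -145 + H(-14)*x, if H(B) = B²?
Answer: -12933/89 ≈ -145.31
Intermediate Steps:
x = -1/623 (x = 1/(-623) = -1/623 ≈ -0.0016051)
-145 + H(-14)*x = -145 + (-14)²*(-1/623) = -145 + 196*(-1/623) = -145 - 28/89 = -12933/89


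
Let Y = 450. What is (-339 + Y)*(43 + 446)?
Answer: 54279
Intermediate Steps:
(-339 + Y)*(43 + 446) = (-339 + 450)*(43 + 446) = 111*489 = 54279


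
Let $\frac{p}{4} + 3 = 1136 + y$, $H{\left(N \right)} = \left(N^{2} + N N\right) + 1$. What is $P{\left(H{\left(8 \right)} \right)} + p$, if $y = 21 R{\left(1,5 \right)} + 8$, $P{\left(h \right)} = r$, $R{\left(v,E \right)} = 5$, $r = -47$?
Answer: $4937$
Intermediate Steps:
$H{\left(N \right)} = 1 + 2 N^{2}$ ($H{\left(N \right)} = \left(N^{2} + N^{2}\right) + 1 = 2 N^{2} + 1 = 1 + 2 N^{2}$)
$P{\left(h \right)} = -47$
$y = 113$ ($y = 21 \cdot 5 + 8 = 105 + 8 = 113$)
$p = 4984$ ($p = -12 + 4 \left(1136 + 113\right) = -12 + 4 \cdot 1249 = -12 + 4996 = 4984$)
$P{\left(H{\left(8 \right)} \right)} + p = -47 + 4984 = 4937$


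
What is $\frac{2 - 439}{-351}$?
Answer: $\frac{437}{351} \approx 1.245$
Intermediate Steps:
$\frac{2 - 439}{-351} = \left(- \frac{1}{351}\right) \left(-437\right) = \frac{437}{351}$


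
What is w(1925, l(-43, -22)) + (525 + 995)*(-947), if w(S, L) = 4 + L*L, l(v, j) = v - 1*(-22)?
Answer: -1438995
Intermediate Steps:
l(v, j) = 22 + v (l(v, j) = v + 22 = 22 + v)
w(S, L) = 4 + L²
w(1925, l(-43, -22)) + (525 + 995)*(-947) = (4 + (22 - 43)²) + (525 + 995)*(-947) = (4 + (-21)²) + 1520*(-947) = (4 + 441) - 1439440 = 445 - 1439440 = -1438995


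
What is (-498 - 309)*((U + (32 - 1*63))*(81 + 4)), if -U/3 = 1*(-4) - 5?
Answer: 274380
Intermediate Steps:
U = 27 (U = -3*(1*(-4) - 5) = -3*(-4 - 5) = -3*(-9) = 27)
(-498 - 309)*((U + (32 - 1*63))*(81 + 4)) = (-498 - 309)*((27 + (32 - 1*63))*(81 + 4)) = -807*(27 + (32 - 63))*85 = -807*(27 - 31)*85 = -(-3228)*85 = -807*(-340) = 274380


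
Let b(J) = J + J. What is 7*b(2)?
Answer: 28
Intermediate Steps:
b(J) = 2*J
7*b(2) = 7*(2*2) = 7*4 = 28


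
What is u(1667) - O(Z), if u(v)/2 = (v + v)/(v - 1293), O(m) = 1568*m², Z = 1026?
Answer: -308661442682/187 ≈ -1.6506e+9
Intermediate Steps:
u(v) = 4*v/(-1293 + v) (u(v) = 2*((v + v)/(v - 1293)) = 2*((2*v)/(-1293 + v)) = 2*(2*v/(-1293 + v)) = 4*v/(-1293 + v))
u(1667) - O(Z) = 4*1667/(-1293 + 1667) - 1568*1026² = 4*1667/374 - 1568*1052676 = 4*1667*(1/374) - 1*1650595968 = 3334/187 - 1650595968 = -308661442682/187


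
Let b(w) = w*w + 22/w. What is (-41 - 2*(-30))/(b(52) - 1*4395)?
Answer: -494/43955 ≈ -0.011239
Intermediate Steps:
b(w) = w² + 22/w
(-41 - 2*(-30))/(b(52) - 1*4395) = (-41 - 2*(-30))/((22 + 52³)/52 - 1*4395) = (-41 + 60)/((22 + 140608)/52 - 4395) = 19/((1/52)*140630 - 4395) = 19/(70315/26 - 4395) = 19/(-43955/26) = 19*(-26/43955) = -494/43955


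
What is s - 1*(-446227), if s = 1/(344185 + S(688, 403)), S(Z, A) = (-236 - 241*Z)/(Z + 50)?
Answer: 18878561833510/42307081 ≈ 4.4623e+5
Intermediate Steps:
S(Z, A) = (-236 - 241*Z)/(50 + Z)
s = 123/42307081 (s = 1/(344185 + (-236 - 241*688)/(50 + 688)) = 1/(344185 + (-236 - 165808)/738) = 1/(344185 + (1/738)*(-166044)) = 1/(344185 - 27674/123) = 1/(42307081/123) = 123/42307081 ≈ 2.9073e-6)
s - 1*(-446227) = 123/42307081 - 1*(-446227) = 123/42307081 + 446227 = 18878561833510/42307081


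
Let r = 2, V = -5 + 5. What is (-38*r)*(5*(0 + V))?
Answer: 0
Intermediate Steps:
V = 0
(-38*r)*(5*(0 + V)) = (-38*2)*(5*(0 + 0)) = -380*0 = -76*0 = 0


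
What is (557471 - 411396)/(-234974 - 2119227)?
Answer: -146075/2354201 ≈ -0.062049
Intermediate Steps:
(557471 - 411396)/(-234974 - 2119227) = 146075/(-2354201) = 146075*(-1/2354201) = -146075/2354201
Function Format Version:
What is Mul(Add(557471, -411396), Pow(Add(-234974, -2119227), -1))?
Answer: Rational(-146075, 2354201) ≈ -0.062049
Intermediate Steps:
Mul(Add(557471, -411396), Pow(Add(-234974, -2119227), -1)) = Mul(146075, Pow(-2354201, -1)) = Mul(146075, Rational(-1, 2354201)) = Rational(-146075, 2354201)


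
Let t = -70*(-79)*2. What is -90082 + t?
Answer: -79022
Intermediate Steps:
t = 11060 (t = 5530*2 = 11060)
-90082 + t = -90082 + 11060 = -79022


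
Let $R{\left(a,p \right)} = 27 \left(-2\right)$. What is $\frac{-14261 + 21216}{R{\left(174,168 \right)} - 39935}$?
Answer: $- \frac{6955}{39989} \approx -0.17392$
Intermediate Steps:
$R{\left(a,p \right)} = -54$
$\frac{-14261 + 21216}{R{\left(174,168 \right)} - 39935} = \frac{-14261 + 21216}{-54 - 39935} = \frac{6955}{-39989} = 6955 \left(- \frac{1}{39989}\right) = - \frac{6955}{39989}$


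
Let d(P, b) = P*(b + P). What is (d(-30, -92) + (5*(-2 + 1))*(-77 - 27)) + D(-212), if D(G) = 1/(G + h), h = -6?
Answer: 911239/218 ≈ 4180.0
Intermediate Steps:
D(G) = 1/(-6 + G) (D(G) = 1/(G - 6) = 1/(-6 + G))
d(P, b) = P*(P + b)
(d(-30, -92) + (5*(-2 + 1))*(-77 - 27)) + D(-212) = (-30*(-30 - 92) + (5*(-2 + 1))*(-77 - 27)) + 1/(-6 - 212) = (-30*(-122) + (5*(-1))*(-104)) + 1/(-218) = (3660 - 5*(-104)) - 1/218 = (3660 + 520) - 1/218 = 4180 - 1/218 = 911239/218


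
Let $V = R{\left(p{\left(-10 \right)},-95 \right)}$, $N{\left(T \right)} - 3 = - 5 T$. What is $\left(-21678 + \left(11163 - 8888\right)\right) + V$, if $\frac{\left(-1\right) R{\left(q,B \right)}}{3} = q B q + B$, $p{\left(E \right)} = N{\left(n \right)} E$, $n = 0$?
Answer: $237382$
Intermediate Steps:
$N{\left(T \right)} = 3 - 5 T$
$p{\left(E \right)} = 3 E$ ($p{\left(E \right)} = \left(3 - 0\right) E = \left(3 + 0\right) E = 3 E$)
$R{\left(q,B \right)} = - 3 B - 3 B q^{2}$ ($R{\left(q,B \right)} = - 3 \left(q B q + B\right) = - 3 \left(B q q + B\right) = - 3 \left(B q^{2} + B\right) = - 3 \left(B + B q^{2}\right) = - 3 B - 3 B q^{2}$)
$V = 256785$ ($V = \left(-3\right) \left(-95\right) \left(1 + \left(3 \left(-10\right)\right)^{2}\right) = \left(-3\right) \left(-95\right) \left(1 + \left(-30\right)^{2}\right) = \left(-3\right) \left(-95\right) \left(1 + 900\right) = \left(-3\right) \left(-95\right) 901 = 256785$)
$\left(-21678 + \left(11163 - 8888\right)\right) + V = \left(-21678 + \left(11163 - 8888\right)\right) + 256785 = \left(-21678 + 2275\right) + 256785 = -19403 + 256785 = 237382$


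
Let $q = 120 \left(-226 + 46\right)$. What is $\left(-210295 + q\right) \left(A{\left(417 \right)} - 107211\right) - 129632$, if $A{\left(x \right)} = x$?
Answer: $24764864998$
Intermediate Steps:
$q = -21600$ ($q = 120 \left(-180\right) = -21600$)
$\left(-210295 + q\right) \left(A{\left(417 \right)} - 107211\right) - 129632 = \left(-210295 - 21600\right) \left(417 - 107211\right) - 129632 = \left(-231895\right) \left(-106794\right) - 129632 = 24764994630 - 129632 = 24764864998$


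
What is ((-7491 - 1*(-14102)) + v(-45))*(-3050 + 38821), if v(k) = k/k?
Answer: 236517852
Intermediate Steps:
v(k) = 1
((-7491 - 1*(-14102)) + v(-45))*(-3050 + 38821) = ((-7491 - 1*(-14102)) + 1)*(-3050 + 38821) = ((-7491 + 14102) + 1)*35771 = (6611 + 1)*35771 = 6612*35771 = 236517852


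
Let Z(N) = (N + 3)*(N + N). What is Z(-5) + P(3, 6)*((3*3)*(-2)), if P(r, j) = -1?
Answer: 38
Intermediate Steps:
Z(N) = 2*N*(3 + N) (Z(N) = (3 + N)*(2*N) = 2*N*(3 + N))
Z(-5) + P(3, 6)*((3*3)*(-2)) = 2*(-5)*(3 - 5) - 3*3*(-2) = 2*(-5)*(-2) - 9*(-2) = 20 - 1*(-18) = 20 + 18 = 38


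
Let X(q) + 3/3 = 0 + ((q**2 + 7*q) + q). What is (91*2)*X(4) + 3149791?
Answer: 3158345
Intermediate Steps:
X(q) = -1 + q**2 + 8*q (X(q) = -1 + (0 + ((q**2 + 7*q) + q)) = -1 + (0 + (q**2 + 8*q)) = -1 + (q**2 + 8*q) = -1 + q**2 + 8*q)
(91*2)*X(4) + 3149791 = (91*2)*(-1 + 4**2 + 8*4) + 3149791 = 182*(-1 + 16 + 32) + 3149791 = 182*47 + 3149791 = 8554 + 3149791 = 3158345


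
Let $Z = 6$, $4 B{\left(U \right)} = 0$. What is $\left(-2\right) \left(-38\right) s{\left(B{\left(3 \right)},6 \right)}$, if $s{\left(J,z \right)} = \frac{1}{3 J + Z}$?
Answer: $\frac{38}{3} \approx 12.667$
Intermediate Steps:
$B{\left(U \right)} = 0$ ($B{\left(U \right)} = \frac{1}{4} \cdot 0 = 0$)
$s{\left(J,z \right)} = \frac{1}{6 + 3 J}$ ($s{\left(J,z \right)} = \frac{1}{3 J + 6} = \frac{1}{6 + 3 J}$)
$\left(-2\right) \left(-38\right) s{\left(B{\left(3 \right)},6 \right)} = \left(-2\right) \left(-38\right) \frac{1}{3 \left(2 + 0\right)} = 76 \frac{1}{3 \cdot 2} = 76 \cdot \frac{1}{3} \cdot \frac{1}{2} = 76 \cdot \frac{1}{6} = \frac{38}{3}$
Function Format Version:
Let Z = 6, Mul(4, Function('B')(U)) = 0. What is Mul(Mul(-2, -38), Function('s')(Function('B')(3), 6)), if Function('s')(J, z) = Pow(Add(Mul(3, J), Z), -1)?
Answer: Rational(38, 3) ≈ 12.667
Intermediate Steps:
Function('B')(U) = 0 (Function('B')(U) = Mul(Rational(1, 4), 0) = 0)
Function('s')(J, z) = Pow(Add(6, Mul(3, J)), -1) (Function('s')(J, z) = Pow(Add(Mul(3, J), 6), -1) = Pow(Add(6, Mul(3, J)), -1))
Mul(Mul(-2, -38), Function('s')(Function('B')(3), 6)) = Mul(Mul(-2, -38), Mul(Rational(1, 3), Pow(Add(2, 0), -1))) = Mul(76, Mul(Rational(1, 3), Pow(2, -1))) = Mul(76, Mul(Rational(1, 3), Rational(1, 2))) = Mul(76, Rational(1, 6)) = Rational(38, 3)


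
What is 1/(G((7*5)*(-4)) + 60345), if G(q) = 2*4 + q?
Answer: 1/60213 ≈ 1.6608e-5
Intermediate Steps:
G(q) = 8 + q
1/(G((7*5)*(-4)) + 60345) = 1/((8 + (7*5)*(-4)) + 60345) = 1/((8 + 35*(-4)) + 60345) = 1/((8 - 140) + 60345) = 1/(-132 + 60345) = 1/60213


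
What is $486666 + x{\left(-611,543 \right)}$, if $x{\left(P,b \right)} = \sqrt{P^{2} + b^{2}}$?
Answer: $486666 + \sqrt{668170} \approx 4.8748 \cdot 10^{5}$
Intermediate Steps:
$486666 + x{\left(-611,543 \right)} = 486666 + \sqrt{\left(-611\right)^{2} + 543^{2}} = 486666 + \sqrt{373321 + 294849} = 486666 + \sqrt{668170}$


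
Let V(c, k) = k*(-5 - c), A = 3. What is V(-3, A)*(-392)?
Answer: 2352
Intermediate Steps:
V(-3, A)*(-392) = -1*3*(5 - 3)*(-392) = -1*3*2*(-392) = -6*(-392) = 2352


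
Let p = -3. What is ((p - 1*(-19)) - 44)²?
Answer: 784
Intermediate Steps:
((p - 1*(-19)) - 44)² = ((-3 - 1*(-19)) - 44)² = ((-3 + 19) - 44)² = (16 - 44)² = (-28)² = 784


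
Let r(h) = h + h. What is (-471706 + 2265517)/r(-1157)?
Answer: -1793811/2314 ≈ -775.20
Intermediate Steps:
r(h) = 2*h
(-471706 + 2265517)/r(-1157) = (-471706 + 2265517)/((2*(-1157))) = 1793811/(-2314) = 1793811*(-1/2314) = -1793811/2314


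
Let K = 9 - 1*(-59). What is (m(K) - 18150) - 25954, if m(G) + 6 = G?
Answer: -44042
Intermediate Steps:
K = 68 (K = 9 + 59 = 68)
m(G) = -6 + G
(m(K) - 18150) - 25954 = ((-6 + 68) - 18150) - 25954 = (62 - 18150) - 25954 = -18088 - 25954 = -44042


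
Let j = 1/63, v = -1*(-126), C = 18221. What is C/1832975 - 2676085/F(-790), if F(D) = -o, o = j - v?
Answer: -309027260261048/14548322575 ≈ -21241.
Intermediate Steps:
v = 126
j = 1/63 ≈ 0.015873
o = -7937/63 (o = 1/63 - 1*126 = 1/63 - 126 = -7937/63 ≈ -125.98)
F(D) = 7937/63 (F(D) = -1*(-7937/63) = 7937/63)
C/1832975 - 2676085/F(-790) = 18221/1832975 - 2676085/7937/63 = 18221*(1/1832975) - 2676085*63/7937 = 18221/1832975 - 168593355/7937 = -309027260261048/14548322575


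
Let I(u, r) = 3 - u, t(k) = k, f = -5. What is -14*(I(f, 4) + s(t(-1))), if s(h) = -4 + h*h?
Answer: -70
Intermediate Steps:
s(h) = -4 + h**2
-14*(I(f, 4) + s(t(-1))) = -14*((3 - 1*(-5)) + (-4 + (-1)**2)) = -14*((3 + 5) + (-4 + 1)) = -14*(8 - 3) = -14*5 = -70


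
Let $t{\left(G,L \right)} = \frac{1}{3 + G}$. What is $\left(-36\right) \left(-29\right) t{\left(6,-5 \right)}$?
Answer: $116$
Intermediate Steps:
$\left(-36\right) \left(-29\right) t{\left(6,-5 \right)} = \frac{\left(-36\right) \left(-29\right)}{3 + 6} = \frac{1044}{9} = 1044 \cdot \frac{1}{9} = 116$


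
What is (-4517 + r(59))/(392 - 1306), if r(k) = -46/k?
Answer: 266549/53926 ≈ 4.9429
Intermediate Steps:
(-4517 + r(59))/(392 - 1306) = (-4517 - 46/59)/(392 - 1306) = (-4517 - 46*1/59)/(-914) = (-4517 - 46/59)*(-1/914) = -266549/59*(-1/914) = 266549/53926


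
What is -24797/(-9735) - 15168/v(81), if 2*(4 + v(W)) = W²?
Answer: -132826219/63793455 ≈ -2.0821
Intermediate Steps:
v(W) = -4 + W²/2
-24797/(-9735) - 15168/v(81) = -24797/(-9735) - 15168/(-4 + (½)*81²) = -24797*(-1/9735) - 15168/(-4 + (½)*6561) = 24797/9735 - 15168/(-4 + 6561/2) = 24797/9735 - 15168/6553/2 = 24797/9735 - 15168*2/6553 = 24797/9735 - 30336/6553 = -132826219/63793455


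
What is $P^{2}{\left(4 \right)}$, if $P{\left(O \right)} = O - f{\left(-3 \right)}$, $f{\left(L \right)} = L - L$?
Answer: $16$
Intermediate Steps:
$f{\left(L \right)} = 0$
$P{\left(O \right)} = O$ ($P{\left(O \right)} = O - 0 = O + 0 = O$)
$P^{2}{\left(4 \right)} = 4^{2} = 16$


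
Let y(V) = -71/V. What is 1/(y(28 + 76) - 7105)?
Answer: -104/738991 ≈ -0.00014073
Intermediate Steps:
1/(y(28 + 76) - 7105) = 1/(-71/(28 + 76) - 7105) = 1/(-71/104 - 7105) = 1/(-738991/104) = -104/738991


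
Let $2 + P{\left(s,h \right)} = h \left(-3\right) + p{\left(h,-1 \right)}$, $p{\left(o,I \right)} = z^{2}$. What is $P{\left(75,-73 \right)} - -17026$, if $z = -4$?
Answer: $17259$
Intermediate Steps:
$p{\left(o,I \right)} = 16$ ($p{\left(o,I \right)} = \left(-4\right)^{2} = 16$)
$P{\left(s,h \right)} = 14 - 3 h$ ($P{\left(s,h \right)} = -2 + \left(h \left(-3\right) + 16\right) = -2 - \left(-16 + 3 h\right) = 14 - 3 h$)
$P{\left(75,-73 \right)} - -17026 = \left(14 - -219\right) - -17026 = \left(14 + 219\right) + 17026 = 233 + 17026 = 17259$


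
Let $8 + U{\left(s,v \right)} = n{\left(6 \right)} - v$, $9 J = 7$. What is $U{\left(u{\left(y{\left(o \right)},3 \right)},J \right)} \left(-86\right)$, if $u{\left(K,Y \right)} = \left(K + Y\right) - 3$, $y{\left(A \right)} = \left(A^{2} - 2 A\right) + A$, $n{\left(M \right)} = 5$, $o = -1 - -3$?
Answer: $\frac{2924}{9} \approx 324.89$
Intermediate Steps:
$J = \frac{7}{9}$ ($J = \frac{1}{9} \cdot 7 = \frac{7}{9} \approx 0.77778$)
$o = 2$ ($o = -1 + 3 = 2$)
$y{\left(A \right)} = A^{2} - A$
$u{\left(K,Y \right)} = -3 + K + Y$
$U{\left(s,v \right)} = -3 - v$ ($U{\left(s,v \right)} = -8 - \left(-5 + v\right) = -3 - v$)
$U{\left(u{\left(y{\left(o \right)},3 \right)},J \right)} \left(-86\right) = \left(-3 - \frac{7}{9}\right) \left(-86\right) = \left(- \frac{34}{9}\right) \left(-86\right) = \frac{2924}{9}$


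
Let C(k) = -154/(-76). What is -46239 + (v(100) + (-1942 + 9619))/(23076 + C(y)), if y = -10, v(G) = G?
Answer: -40549689109/876965 ≈ -46239.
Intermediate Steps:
C(k) = 77/38 (C(k) = -154*(-1/76) = 77/38)
-46239 + (v(100) + (-1942 + 9619))/(23076 + C(y)) = -46239 + (100 + (-1942 + 9619))/(23076 + 77/38) = -46239 + (100 + 7677)/(876965/38) = -46239 + 7777*(38/876965) = -46239 + 295526/876965 = -40549689109/876965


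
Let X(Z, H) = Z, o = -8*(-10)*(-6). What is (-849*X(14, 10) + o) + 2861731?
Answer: 2849365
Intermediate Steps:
o = -480 (o = 80*(-6) = -480)
(-849*X(14, 10) + o) + 2861731 = (-849*14 - 480) + 2861731 = (-11886 - 480) + 2861731 = -12366 + 2861731 = 2849365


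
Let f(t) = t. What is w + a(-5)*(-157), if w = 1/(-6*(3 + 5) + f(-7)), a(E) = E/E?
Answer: -8636/55 ≈ -157.02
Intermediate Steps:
a(E) = 1
w = -1/55 (w = 1/(-6*(3 + 5) - 7) = 1/(-6*8 - 7) = 1/(-48 - 7) = 1/(-55) = -1/55 ≈ -0.018182)
w + a(-5)*(-157) = -1/55 + 1*(-157) = -1/55 - 157 = -8636/55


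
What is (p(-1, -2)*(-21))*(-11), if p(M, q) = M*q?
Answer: 462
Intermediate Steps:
(p(-1, -2)*(-21))*(-11) = (-1*(-2)*(-21))*(-11) = (2*(-21))*(-11) = -42*(-11) = 462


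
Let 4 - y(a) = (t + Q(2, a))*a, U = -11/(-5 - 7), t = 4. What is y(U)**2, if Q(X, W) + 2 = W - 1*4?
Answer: 516961/20736 ≈ 24.931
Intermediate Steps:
Q(X, W) = -6 + W (Q(X, W) = -2 + (W - 1*4) = -2 + (W - 4) = -2 + (-4 + W) = -6 + W)
U = 11/12 (U = -11/(-12) = -11*(-1/12) = 11/12 ≈ 0.91667)
y(a) = 4 - a*(-2 + a) (y(a) = 4 - (4 + (-6 + a))*a = 4 - (-2 + a)*a = 4 - a*(-2 + a))
y(U)**2 = (4 - (11/12)**2 + 2*(11/12))**2 = (4 - 1*121/144 + 11/6)**2 = (4 - 121/144 + 11/6)**2 = (719/144)**2 = 516961/20736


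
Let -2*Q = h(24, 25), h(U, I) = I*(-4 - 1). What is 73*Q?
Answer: 9125/2 ≈ 4562.5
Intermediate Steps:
h(U, I) = -5*I (h(U, I) = I*(-5) = -5*I)
Q = 125/2 (Q = -(-5)*25/2 = -½*(-125) = 125/2 ≈ 62.500)
73*Q = 73*(125/2) = 9125/2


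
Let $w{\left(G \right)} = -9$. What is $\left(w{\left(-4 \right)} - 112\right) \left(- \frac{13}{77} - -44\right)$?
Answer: $- \frac{37125}{7} \approx -5303.6$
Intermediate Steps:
$\left(w{\left(-4 \right)} - 112\right) \left(- \frac{13}{77} - -44\right) = \left(-9 - 112\right) \left(- \frac{13}{77} - -44\right) = - 121 \left(\left(-13\right) \frac{1}{77} + 44\right) = - 121 \left(- \frac{13}{77} + 44\right) = \left(-121\right) \frac{3375}{77} = - \frac{37125}{7}$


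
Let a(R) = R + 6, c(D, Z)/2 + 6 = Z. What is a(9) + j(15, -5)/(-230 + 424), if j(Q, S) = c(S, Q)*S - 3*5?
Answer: 2805/194 ≈ 14.459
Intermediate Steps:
c(D, Z) = -12 + 2*Z
a(R) = 6 + R
j(Q, S) = -15 + S*(-12 + 2*Q) (j(Q, S) = (-12 + 2*Q)*S - 3*5 = S*(-12 + 2*Q) - 15 = -15 + S*(-12 + 2*Q))
a(9) + j(15, -5)/(-230 + 424) = (6 + 9) + (-15 + 2*(-5)*(-6 + 15))/(-230 + 424) = 15 + (-15 + 2*(-5)*9)/194 = 15 + (-15 - 90)/194 = 15 + (1/194)*(-105) = 15 - 105/194 = 2805/194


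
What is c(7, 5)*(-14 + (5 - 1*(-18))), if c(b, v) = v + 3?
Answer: 72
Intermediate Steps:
c(b, v) = 3 + v
c(7, 5)*(-14 + (5 - 1*(-18))) = (3 + 5)*(-14 + (5 - 1*(-18))) = 8*(-14 + (5 + 18)) = 8*(-14 + 23) = 8*9 = 72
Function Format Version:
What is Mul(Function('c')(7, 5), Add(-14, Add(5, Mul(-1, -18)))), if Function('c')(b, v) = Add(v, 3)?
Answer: 72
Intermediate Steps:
Function('c')(b, v) = Add(3, v)
Mul(Function('c')(7, 5), Add(-14, Add(5, Mul(-1, -18)))) = Mul(Add(3, 5), Add(-14, Add(5, Mul(-1, -18)))) = Mul(8, Add(-14, Add(5, 18))) = Mul(8, Add(-14, 23)) = Mul(8, 9) = 72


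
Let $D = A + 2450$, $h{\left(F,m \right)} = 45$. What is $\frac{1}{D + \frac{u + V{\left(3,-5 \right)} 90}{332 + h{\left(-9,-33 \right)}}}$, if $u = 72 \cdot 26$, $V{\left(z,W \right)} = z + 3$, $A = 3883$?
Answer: $\frac{377}{2389953} \approx 0.00015774$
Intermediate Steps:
$V{\left(z,W \right)} = 3 + z$
$u = 1872$
$D = 6333$ ($D = 3883 + 2450 = 6333$)
$\frac{1}{D + \frac{u + V{\left(3,-5 \right)} 90}{332 + h{\left(-9,-33 \right)}}} = \frac{1}{6333 + \frac{1872 + \left(3 + 3\right) 90}{332 + 45}} = \frac{1}{6333 + \frac{1872 + 6 \cdot 90}{377}} = \frac{1}{6333 + \left(1872 + 540\right) \frac{1}{377}} = \frac{1}{6333 + 2412 \cdot \frac{1}{377}} = \frac{1}{6333 + \frac{2412}{377}} = \frac{1}{\frac{2389953}{377}} = \frac{377}{2389953}$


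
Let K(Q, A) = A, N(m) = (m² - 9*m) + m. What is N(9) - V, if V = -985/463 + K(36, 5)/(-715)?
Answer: 737199/66209 ≈ 11.134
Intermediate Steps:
N(m) = m² - 8*m
V = -141318/66209 (V = -985/463 + 5/(-715) = -985*1/463 + 5*(-1/715) = -985/463 - 1/143 = -141318/66209 ≈ -2.1344)
N(9) - V = 9*(-8 + 9) - 1*(-141318/66209) = 9*1 + 141318/66209 = 9 + 141318/66209 = 737199/66209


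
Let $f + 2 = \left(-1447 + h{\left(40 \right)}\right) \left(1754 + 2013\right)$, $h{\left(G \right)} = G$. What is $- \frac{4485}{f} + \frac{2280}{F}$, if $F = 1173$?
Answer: $\frac{4029883595}{2072366861} \approx 1.9446$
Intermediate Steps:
$f = -5300171$ ($f = -2 + \left(-1447 + 40\right) \left(1754 + 2013\right) = -2 - 5300169 = -5300171$)
$- \frac{4485}{f} + \frac{2280}{F} = - \frac{4485}{-5300171} + \frac{2280}{1173} = \left(-4485\right) \left(- \frac{1}{5300171}\right) + 2280 \cdot \frac{1}{1173} = \frac{4485}{5300171} + \frac{760}{391} = \frac{4029883595}{2072366861}$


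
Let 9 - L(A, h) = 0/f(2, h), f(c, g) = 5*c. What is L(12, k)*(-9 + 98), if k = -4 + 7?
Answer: 801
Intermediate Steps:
k = 3
L(A, h) = 9 (L(A, h) = 9 - 0/(5*2) = 9 - 0/10 = 9 - 1*0 = 9 + 0 = 9)
L(12, k)*(-9 + 98) = 9*(-9 + 98) = 9*89 = 801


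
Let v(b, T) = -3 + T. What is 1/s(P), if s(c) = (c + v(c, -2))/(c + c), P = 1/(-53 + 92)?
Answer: -1/97 ≈ -0.010309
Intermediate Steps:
P = 1/39 ≈ 0.025641
s(c) = (-5 + c)/(2*c) (s(c) = (c + (-3 - 2))/(c + c) = (c - 5)/((2*c)) = (-5 + c)*(1/(2*c)) = (-5 + c)/(2*c))
1/s(P) = 1/((-5 + 1/39)/(2*(1/39))) = 1/((1/2)*39*(-194/39)) = 1/(-97) = -1/97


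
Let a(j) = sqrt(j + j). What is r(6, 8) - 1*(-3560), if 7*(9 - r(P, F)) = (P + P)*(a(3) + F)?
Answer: 24887/7 - 12*sqrt(6)/7 ≈ 3551.1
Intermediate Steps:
a(j) = sqrt(2)*sqrt(j) (a(j) = sqrt(2*j) = sqrt(2)*sqrt(j))
r(P, F) = 9 - 2*P*(F + sqrt(6))/7 (r(P, F) = 9 - (P + P)*(sqrt(2)*sqrt(3) + F)/7 = 9 - 2*P*(sqrt(6) + F)/7 = 9 - 2*P*(F + sqrt(6))/7)
r(6, 8) - 1*(-3560) = (9 - 2/7*8*6 - 2/7*6*sqrt(6)) - 1*(-3560) = (9 - 96/7 - 12*sqrt(6)/7) + 3560 = (-33/7 - 12*sqrt(6)/7) + 3560 = 24887/7 - 12*sqrt(6)/7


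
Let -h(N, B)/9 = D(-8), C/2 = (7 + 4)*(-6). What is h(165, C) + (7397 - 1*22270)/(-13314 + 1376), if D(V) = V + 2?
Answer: 659525/11938 ≈ 55.246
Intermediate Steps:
C = -132 (C = 2*((7 + 4)*(-6)) = 2*(11*(-6)) = 2*(-66) = -132)
D(V) = 2 + V
h(N, B) = 54 (h(N, B) = -9*(2 - 8) = -9*(-6) = 54)
h(165, C) + (7397 - 1*22270)/(-13314 + 1376) = 54 + (7397 - 1*22270)/(-13314 + 1376) = 54 + (7397 - 22270)/(-11938) = 54 - 14873*(-1/11938) = 54 + 14873/11938 = 659525/11938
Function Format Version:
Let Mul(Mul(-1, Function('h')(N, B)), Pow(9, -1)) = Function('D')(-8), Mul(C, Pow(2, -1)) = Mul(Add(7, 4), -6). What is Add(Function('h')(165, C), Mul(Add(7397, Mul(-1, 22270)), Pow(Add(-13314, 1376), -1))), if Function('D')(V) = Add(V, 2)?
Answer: Rational(659525, 11938) ≈ 55.246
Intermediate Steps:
C = -132 (C = Mul(2, Mul(Add(7, 4), -6)) = Mul(2, Mul(11, -6)) = Mul(2, -66) = -132)
Function('D')(V) = Add(2, V)
Function('h')(N, B) = 54 (Function('h')(N, B) = Mul(-9, Add(2, -8)) = Mul(-9, -6) = 54)
Add(Function('h')(165, C), Mul(Add(7397, Mul(-1, 22270)), Pow(Add(-13314, 1376), -1))) = Add(54, Mul(Add(7397, Mul(-1, 22270)), Pow(Add(-13314, 1376), -1))) = Add(54, Mul(Add(7397, -22270), Pow(-11938, -1))) = Add(54, Mul(-14873, Rational(-1, 11938))) = Add(54, Rational(14873, 11938)) = Rational(659525, 11938)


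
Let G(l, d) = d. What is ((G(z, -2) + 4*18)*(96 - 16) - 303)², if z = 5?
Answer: 28058209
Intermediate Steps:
((G(z, -2) + 4*18)*(96 - 16) - 303)² = ((-2 + 4*18)*(96 - 16) - 303)² = ((-2 + 72)*80 - 303)² = (70*80 - 303)² = (5600 - 303)² = 5297² = 28058209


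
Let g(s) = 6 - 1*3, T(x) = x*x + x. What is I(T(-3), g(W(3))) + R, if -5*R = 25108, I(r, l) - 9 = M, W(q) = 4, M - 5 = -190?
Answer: -25988/5 ≈ -5197.6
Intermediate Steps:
M = -185 (M = 5 - 190 = -185)
T(x) = x + x² (T(x) = x² + x = x + x²)
g(s) = 3 (g(s) = 6 - 3 = 3)
I(r, l) = -176 (I(r, l) = 9 - 185 = -176)
R = -25108/5 (R = -⅕*25108 = -25108/5 ≈ -5021.6)
I(T(-3), g(W(3))) + R = -176 - 25108/5 = -25988/5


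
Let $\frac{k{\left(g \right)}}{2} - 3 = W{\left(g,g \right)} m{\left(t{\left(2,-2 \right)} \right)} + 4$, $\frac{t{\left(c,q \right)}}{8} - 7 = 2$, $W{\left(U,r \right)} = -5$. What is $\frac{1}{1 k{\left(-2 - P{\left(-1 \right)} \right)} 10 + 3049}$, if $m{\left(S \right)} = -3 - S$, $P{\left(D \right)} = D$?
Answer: $\frac{1}{10689} \approx 9.3554 \cdot 10^{-5}$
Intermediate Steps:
$t{\left(c,q \right)} = 72$ ($t{\left(c,q \right)} = 56 + 8 \cdot 2 = 56 + 16 = 72$)
$k{\left(g \right)} = 764$ ($k{\left(g \right)} = 6 + 2 \left(- 5 \left(-3 - 72\right) + 4\right) = 6 + 2 \left(\left(-5\right) \left(-75\right) + 4\right) = 6 + 2 \left(375 + 4\right) = 6 + 2 \cdot 379 = 6 + 758 = 764$)
$\frac{1}{1 k{\left(-2 - P{\left(-1 \right)} \right)} 10 + 3049} = \frac{1}{1 \cdot 764 \cdot 10 + 3049} = \frac{1}{764 \cdot 10 + 3049} = \frac{1}{7640 + 3049} = \frac{1}{10689}$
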